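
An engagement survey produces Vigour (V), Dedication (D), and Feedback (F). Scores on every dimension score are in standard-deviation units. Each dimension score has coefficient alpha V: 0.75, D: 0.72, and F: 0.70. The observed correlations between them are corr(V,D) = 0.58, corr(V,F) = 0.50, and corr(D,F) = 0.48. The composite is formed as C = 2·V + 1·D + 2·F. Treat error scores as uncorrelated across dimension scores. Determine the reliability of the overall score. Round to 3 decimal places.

Var(C) = 2² + 1 + 2² + 2·[2·0.58 + 4·0.50 + 2·0.48] = 9 + 8.24 = 17.24.
Under uncorrelated errors the observed covariances equal the true-score covariances, so only the own-variance terms attenuate.
True-score variance = [2²·0.75 + 0.72 + 2²·0.70] + 8.24 = 6.52 + 8.24 = 14.76.
Reliability = 14.76 / 17.24 = 0.856.

0.856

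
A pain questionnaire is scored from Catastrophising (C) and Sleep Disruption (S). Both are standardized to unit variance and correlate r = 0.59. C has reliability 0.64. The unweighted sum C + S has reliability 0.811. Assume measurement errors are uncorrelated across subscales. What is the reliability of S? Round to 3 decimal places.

0.759

Var(C+S) = 2 + 2·0.59 = 3.180.
True-score variance = ρ_C + ρ_S + 2·0.59, so 0.811 = (0.64 + ρ_S + 1.18) / 3.180.
ρ_S = 0.811·3.180 − 0.64 − 1.18 = 0.759.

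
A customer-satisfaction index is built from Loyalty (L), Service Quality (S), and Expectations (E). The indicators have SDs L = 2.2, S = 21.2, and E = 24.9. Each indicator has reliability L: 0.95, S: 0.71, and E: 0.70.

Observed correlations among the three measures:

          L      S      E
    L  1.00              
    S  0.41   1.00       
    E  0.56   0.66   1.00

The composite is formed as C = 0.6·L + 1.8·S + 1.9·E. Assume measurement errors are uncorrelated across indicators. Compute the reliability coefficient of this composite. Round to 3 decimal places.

Var(C) = 0.6²·2.2² + 1.8²·21.2² + 1.9²·24.9² + 2·[1.08·2.2·21.2·0.41 + 1.14·2.2·24.9·0.56 + 3.42·21.2·24.9·0.66] = 3696.16 + 2494.31 = 6190.47.
With uncorrelated errors the cross-covariances are all true-score covariance, so they carry over unchanged; only the diagonal terms shrink to ρᵢσᵢ².
True-score variance = [0.6²·2.2²·0.95 + 1.8²·21.2²·0.71 + 1.9²·24.9²·0.70] + 2494.31 = 2602.31 + 2494.31 = 5096.62.
Reliability = 5096.62 / 6190.47 = 0.823.

0.823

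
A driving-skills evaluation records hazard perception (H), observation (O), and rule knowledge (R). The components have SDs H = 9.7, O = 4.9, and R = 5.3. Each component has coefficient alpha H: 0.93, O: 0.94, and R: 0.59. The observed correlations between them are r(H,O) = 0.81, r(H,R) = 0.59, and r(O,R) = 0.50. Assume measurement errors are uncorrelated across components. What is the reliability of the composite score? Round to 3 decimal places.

Var(H+O+R) = 9.7² + 4.9² + 5.3² + 2·[9.7·4.9·0.81 + 9.7·5.3·0.59 + 4.9·5.3·0.50] = 146.19 + 163.632 = 309.822.
Because errors are independent across components, Cov(Tᵢ,Tⱼ) = Cov(Xᵢ,Xⱼ); the off-diagonal part of the true-score variance is the same as above.
True-score variance = [9.7²·0.93 + 4.9²·0.94 + 5.3²·0.59] + 163.632 = 126.646 + 163.632 = 290.279.
Reliability = 290.279 / 309.822 = 0.937.

0.937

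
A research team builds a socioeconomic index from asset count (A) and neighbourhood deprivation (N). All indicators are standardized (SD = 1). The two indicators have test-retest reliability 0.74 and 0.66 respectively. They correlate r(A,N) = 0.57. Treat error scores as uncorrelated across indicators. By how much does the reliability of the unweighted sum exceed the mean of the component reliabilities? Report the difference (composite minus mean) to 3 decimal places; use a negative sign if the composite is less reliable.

0.109

Var(sum) = 2 + 1.14 = 3.14; true-score variance = 1.4 + 1.14 = 2.54; composite reliability = 0.8089.
Mean component reliability = 0.7000.
Difference = 0.8089 − 0.7000 = 0.109.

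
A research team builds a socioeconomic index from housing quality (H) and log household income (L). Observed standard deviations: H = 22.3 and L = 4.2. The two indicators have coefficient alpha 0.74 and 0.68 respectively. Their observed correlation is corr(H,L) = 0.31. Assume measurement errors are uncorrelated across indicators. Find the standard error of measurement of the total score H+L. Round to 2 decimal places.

11.62

Var(total) = 514.93 + 58.0692 = 572.999.
True-score variance = 379.99 + 58.0692 = 438.059, so reliability = 0.7645.
Error variance = 572.999 − 438.059 = 134.94; SEM = √134.94 = 11.62.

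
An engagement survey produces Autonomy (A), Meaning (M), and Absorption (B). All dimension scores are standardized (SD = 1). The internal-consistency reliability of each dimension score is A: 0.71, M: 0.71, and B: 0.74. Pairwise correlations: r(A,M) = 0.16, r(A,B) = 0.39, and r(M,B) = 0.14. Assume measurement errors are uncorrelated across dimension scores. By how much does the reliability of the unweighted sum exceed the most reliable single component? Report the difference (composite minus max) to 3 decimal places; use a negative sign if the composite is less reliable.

0.068

Var(sum) = 3 + 1.38 = 4.38; true-score variance = 2.16 + 1.38 = 3.54; composite reliability = 0.8082.
Max component reliability = 0.7400.
Difference = 0.8082 − 0.7400 = 0.068.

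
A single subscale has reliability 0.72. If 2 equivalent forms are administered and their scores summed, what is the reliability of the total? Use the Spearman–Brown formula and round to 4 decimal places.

ρ_k = kρ / (1 + (k−1)ρ) = 2·0.72 / (1 + 1·0.72) = 1.440 / 1.720 = 0.8372.

0.8372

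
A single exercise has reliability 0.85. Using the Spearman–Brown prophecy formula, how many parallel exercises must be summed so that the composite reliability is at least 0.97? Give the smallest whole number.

6

k ≥ ρ*(1−ρ₁)/(ρ₁(1−ρ*)) = 0.97·0.15 / (0.85·0.03) = 5.706.
Smallest integer k = 6.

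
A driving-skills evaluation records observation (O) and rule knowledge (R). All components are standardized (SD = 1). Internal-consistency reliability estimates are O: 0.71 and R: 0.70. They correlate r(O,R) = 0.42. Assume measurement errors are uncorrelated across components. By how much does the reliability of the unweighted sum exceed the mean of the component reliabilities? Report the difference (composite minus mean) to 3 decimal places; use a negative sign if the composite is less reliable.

Var(sum) = 2 + 0.84 = 2.84; true-score variance = 1.41 + 0.84 = 2.25; composite reliability = 0.7923.
Mean component reliability = 0.7050.
Difference = 0.7923 − 0.7050 = 0.087.

0.087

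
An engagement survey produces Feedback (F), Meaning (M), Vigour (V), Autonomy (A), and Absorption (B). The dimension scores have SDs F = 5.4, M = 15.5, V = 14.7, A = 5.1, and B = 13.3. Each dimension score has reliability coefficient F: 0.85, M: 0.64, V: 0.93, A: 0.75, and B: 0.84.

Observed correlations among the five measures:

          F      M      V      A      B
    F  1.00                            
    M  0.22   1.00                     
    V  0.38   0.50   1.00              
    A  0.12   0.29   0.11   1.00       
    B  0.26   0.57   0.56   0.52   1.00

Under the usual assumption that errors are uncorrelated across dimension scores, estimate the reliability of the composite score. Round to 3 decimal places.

0.914

Var(F+M+V+A+B) = 5.4² + 15.5² + 14.7² + 5.1² + 13.3² + 2·[5.4·15.5·0.22 + 5.4·14.7·0.38 + 5.4·5.1·0.12 + 5.4·13.3·0.26 + 15.5·14.7·0.50 + 15.5·5.1·0.29 + 15.5·13.3·0.57 + 14.7·5.1·0.11 + 14.7·13.3·0.56 + 5.1·13.3·0.52] = 688.4 + 955.831 = 1644.23.
Under uncorrelated errors the observed covariances equal the true-score covariances, so only the own-variance terms attenuate.
True-score variance = [5.4²·0.85 + 15.5²·0.64 + 14.7²·0.93 + 5.1²·0.75 + 13.3²·0.84] + 955.831 = 547.605 + 955.831 = 1503.44.
Reliability = 1503.44 / 1644.23 = 0.914.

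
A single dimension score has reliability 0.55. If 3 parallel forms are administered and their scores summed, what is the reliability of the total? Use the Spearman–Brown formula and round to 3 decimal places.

ρ_k = kρ / (1 + (k−1)ρ) = 3·0.55 / (1 + 2·0.55) = 1.650 / 2.100 = 0.786.

0.786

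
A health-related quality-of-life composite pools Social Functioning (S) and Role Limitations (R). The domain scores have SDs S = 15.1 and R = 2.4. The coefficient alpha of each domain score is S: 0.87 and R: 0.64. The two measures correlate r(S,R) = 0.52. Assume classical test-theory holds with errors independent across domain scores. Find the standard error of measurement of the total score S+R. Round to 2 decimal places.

Var(total) = 233.77 + 37.6896 = 271.46.
True-score variance = 202.055 + 37.6896 = 239.745, so reliability = 0.8832.
Error variance = 271.46 − 239.745 = 31.7149; SEM = √31.7149 = 5.63.

5.63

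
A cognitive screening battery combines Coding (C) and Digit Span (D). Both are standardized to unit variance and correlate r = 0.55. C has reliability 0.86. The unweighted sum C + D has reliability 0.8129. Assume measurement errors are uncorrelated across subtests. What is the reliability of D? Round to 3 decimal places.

Var(C+D) = 2 + 2·0.55 = 3.100.
True-score variance = ρ_C + ρ_D + 2·0.55, so 0.8129 = (0.86 + ρ_D + 1.10) / 3.100.
ρ_D = 0.8129·3.100 − 0.86 − 1.10 = 0.560.

0.560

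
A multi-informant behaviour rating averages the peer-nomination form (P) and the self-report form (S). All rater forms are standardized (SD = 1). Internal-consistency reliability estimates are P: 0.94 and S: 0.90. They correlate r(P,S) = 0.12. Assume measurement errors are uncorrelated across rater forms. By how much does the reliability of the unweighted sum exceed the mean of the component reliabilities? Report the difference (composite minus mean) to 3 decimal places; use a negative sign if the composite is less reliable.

Var(sum) = 2 + 0.24 = 2.24; true-score variance = 1.84 + 0.24 = 2.08; composite reliability = 0.9286.
Mean component reliability = 0.9200.
Difference = 0.9286 − 0.9200 = 0.009.

0.009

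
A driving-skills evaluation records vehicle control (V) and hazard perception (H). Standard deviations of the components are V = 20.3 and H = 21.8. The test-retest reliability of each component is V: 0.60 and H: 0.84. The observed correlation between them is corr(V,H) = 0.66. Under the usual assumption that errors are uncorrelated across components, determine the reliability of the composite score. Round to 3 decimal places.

0.836

Var(V+H) = 20.3² + 21.8² + 2·[20.3·21.8·0.66] = 887.33 + 584.153 = 1471.48.
With uncorrelated errors the cross-covariances are all true-score covariance, so they carry over unchanged; only the diagonal terms shrink to ρᵢσᵢ².
True-score variance = [20.3²·0.60 + 21.8²·0.84] + 584.153 = 646.456 + 584.153 = 1230.61.
Reliability = 1230.61 / 1471.48 = 0.836.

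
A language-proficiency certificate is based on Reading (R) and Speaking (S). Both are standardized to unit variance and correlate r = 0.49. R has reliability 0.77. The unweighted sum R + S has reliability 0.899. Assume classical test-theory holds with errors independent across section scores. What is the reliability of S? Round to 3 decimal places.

0.929

Var(R+S) = 2 + 2·0.49 = 2.980.
True-score variance = ρ_R + ρ_S + 2·0.49, so 0.899 = (0.77 + ρ_S + 0.98) / 2.980.
ρ_S = 0.899·2.980 − 0.77 − 0.98 = 0.929.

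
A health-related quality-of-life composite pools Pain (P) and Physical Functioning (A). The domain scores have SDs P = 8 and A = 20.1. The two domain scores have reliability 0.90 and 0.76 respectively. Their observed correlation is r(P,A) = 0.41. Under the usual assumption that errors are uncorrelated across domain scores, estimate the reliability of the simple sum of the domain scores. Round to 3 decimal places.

Var(P+A) = 8² + 20.1² + 2·[8·20.1·0.41] = 468.01 + 131.856 = 599.866.
With uncorrelated errors the cross-covariances are all true-score covariance, so they carry over unchanged; only the diagonal terms shrink to ρᵢσᵢ².
True-score variance = [8²·0.90 + 20.1²·0.76] + 131.856 = 364.648 + 131.856 = 496.504.
Reliability = 496.504 / 599.866 = 0.828.

0.828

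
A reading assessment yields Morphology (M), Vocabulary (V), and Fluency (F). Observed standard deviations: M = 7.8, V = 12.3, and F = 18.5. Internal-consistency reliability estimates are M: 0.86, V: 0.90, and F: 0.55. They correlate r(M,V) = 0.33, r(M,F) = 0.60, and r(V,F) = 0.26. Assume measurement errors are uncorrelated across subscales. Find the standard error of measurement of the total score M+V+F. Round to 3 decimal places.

Var(total) = 554.38 + 354.806 = 909.186.
True-score variance = 376.721 + 354.806 = 731.527, so reliability = 0.8046.
Error variance = 909.186 − 731.527 = 177.659; SEM = √177.659 = 13.329.

13.329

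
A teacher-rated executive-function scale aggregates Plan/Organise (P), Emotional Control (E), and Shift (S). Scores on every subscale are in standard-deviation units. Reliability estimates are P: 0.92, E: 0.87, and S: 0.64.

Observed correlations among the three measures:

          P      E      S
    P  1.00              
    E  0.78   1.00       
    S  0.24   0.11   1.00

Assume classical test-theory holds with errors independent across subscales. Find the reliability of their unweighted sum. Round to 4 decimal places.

Var(P+E+S) = 3 + 2·[0.78 + 0.24 + 0.11] = 3 + 2.26 = 5.26.
Under uncorrelated errors the observed covariances equal the true-score covariances, so only the own-variance terms attenuate.
True-score variance = [0.92 + 0.87 + 0.64] + 2.26 = 2.43 + 2.26 = 4.69.
Reliability = 4.69 / 5.26 = 0.8916.

0.8916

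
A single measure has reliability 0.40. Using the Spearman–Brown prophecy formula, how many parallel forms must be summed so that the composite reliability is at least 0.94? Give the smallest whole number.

k ≥ ρ*(1−ρ₁)/(ρ₁(1−ρ*)) = 0.94·0.60 / (0.40·0.06) = 23.500.
Smallest integer k = 24.

24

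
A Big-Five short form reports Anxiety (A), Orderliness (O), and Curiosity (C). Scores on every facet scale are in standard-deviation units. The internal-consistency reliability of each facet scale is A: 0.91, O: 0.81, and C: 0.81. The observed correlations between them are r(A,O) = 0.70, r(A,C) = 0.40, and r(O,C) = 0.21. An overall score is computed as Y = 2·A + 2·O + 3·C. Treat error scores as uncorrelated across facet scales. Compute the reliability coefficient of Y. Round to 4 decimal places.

0.9054

Var(Y) = 2² + 2² + 3² + 2·[4·0.70 + 6·0.40 + 6·0.21] = 17 + 12.92 = 29.92.
Under uncorrelated errors the observed covariances equal the true-score covariances, so only the own-variance terms attenuate.
True-score variance = [2²·0.91 + 2²·0.81 + 3²·0.81] + 12.92 = 14.17 + 12.92 = 27.09.
Reliability = 27.09 / 29.92 = 0.9054.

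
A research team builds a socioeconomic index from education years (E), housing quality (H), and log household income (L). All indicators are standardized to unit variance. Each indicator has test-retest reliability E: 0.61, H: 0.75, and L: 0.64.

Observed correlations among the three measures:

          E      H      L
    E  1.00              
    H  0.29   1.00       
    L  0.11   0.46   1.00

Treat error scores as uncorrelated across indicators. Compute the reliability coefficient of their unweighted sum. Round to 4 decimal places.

0.7881

Var(E+H+L) = 3 + 2·[0.29 + 0.11 + 0.46] = 3 + 1.72 = 4.72.
With uncorrelated errors the cross-covariances are all true-score covariance, so they carry over unchanged; only the diagonal terms shrink to ρᵢσᵢ².
True-score variance = [0.61 + 0.75 + 0.64] + 1.72 = 2 + 1.72 = 3.72.
Reliability = 3.72 / 4.72 = 0.7881.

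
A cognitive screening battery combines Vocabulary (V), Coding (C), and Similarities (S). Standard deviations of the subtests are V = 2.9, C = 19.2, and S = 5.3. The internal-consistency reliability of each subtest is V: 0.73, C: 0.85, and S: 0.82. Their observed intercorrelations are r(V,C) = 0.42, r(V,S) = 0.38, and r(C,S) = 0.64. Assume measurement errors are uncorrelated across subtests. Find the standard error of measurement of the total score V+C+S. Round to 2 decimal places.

Var(total) = 405.14 + 188.705 = 593.845.
True-score variance = 342.517 + 188.705 = 531.222, so reliability = 0.8945.
Error variance = 593.845 − 531.222 = 62.6229; SEM = √62.6229 = 7.91.

7.91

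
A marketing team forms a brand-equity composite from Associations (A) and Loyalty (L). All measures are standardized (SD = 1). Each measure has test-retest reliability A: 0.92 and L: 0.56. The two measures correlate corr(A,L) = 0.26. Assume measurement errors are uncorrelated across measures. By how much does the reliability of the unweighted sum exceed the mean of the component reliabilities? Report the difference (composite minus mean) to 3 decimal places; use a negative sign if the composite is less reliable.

0.054

Var(sum) = 2 + 0.52 = 2.52; true-score variance = 1.48 + 0.52 = 2; composite reliability = 0.7937.
Mean component reliability = 0.7400.
Difference = 0.7937 − 0.7400 = 0.054.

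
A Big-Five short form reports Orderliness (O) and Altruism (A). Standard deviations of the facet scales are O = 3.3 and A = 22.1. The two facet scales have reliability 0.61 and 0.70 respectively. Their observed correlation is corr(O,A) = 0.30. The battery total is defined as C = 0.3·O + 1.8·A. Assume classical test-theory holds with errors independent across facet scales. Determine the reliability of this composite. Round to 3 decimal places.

Var(C) = 0.3²·3.3² + 1.8²·22.1² + 2·[0.54·3.3·22.1·0.30] = 1583.43 + 23.6293 = 1607.06.
With uncorrelated errors the cross-covariances are all true-score covariance, so they carry over unchanged; only the diagonal terms shrink to ρᵢσᵢ².
True-score variance = [0.3²·3.3²·0.61 + 1.8²·22.1²·0.70] + 23.6293 = 1108.31 + 23.6293 = 1131.94.
Reliability = 1131.94 / 1607.06 = 0.704.

0.704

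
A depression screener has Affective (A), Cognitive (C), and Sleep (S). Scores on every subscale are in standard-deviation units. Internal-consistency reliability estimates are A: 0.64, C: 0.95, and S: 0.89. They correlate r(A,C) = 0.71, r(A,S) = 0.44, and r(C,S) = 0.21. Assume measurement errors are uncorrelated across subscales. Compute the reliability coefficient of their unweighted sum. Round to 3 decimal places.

Var(A+C+S) = 3 + 2·[0.71 + 0.44 + 0.21] = 3 + 2.72 = 5.72.
Because errors are independent across components, Cov(Tᵢ,Tⱼ) = Cov(Xᵢ,Xⱼ); the off-diagonal part of the true-score variance is the same as above.
True-score variance = [0.64 + 0.95 + 0.89] + 2.72 = 2.48 + 2.72 = 5.2.
Reliability = 5.2 / 5.72 = 0.909.

0.909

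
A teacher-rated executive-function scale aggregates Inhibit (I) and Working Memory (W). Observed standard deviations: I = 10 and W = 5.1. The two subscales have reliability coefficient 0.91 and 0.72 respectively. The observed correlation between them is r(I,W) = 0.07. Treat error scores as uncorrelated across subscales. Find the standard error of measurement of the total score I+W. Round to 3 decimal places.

Var(total) = 126.01 + 7.14 = 133.15.
True-score variance = 109.727 + 7.14 = 116.867, so reliability = 0.8777.
Error variance = 133.15 − 116.867 = 16.2828; SEM = √16.2828 = 4.035.

4.035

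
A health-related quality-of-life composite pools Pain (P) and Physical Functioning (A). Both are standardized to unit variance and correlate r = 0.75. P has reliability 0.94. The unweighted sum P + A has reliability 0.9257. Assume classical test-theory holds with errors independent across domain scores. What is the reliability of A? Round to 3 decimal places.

Var(P+A) = 2 + 2·0.75 = 3.500.
True-score variance = ρ_P + ρ_A + 2·0.75, so 0.9257 = (0.94 + ρ_A + 1.50) / 3.500.
ρ_A = 0.9257·3.500 − 0.94 − 1.50 = 0.800.

0.800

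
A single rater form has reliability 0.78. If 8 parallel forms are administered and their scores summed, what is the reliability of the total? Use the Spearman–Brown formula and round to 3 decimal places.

0.966

ρ_k = kρ / (1 + (k−1)ρ) = 8·0.78 / (1 + 7·0.78) = 6.240 / 6.460 = 0.966.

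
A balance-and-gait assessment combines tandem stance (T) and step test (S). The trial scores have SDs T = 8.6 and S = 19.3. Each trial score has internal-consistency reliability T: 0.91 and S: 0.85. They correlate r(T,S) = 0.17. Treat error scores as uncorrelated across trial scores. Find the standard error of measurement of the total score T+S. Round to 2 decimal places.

7.91

Var(total) = 446.45 + 56.4332 = 502.883.
True-score variance = 383.92 + 56.4332 = 440.353, so reliability = 0.8757.
Error variance = 502.883 − 440.353 = 62.5299; SEM = √62.5299 = 7.91.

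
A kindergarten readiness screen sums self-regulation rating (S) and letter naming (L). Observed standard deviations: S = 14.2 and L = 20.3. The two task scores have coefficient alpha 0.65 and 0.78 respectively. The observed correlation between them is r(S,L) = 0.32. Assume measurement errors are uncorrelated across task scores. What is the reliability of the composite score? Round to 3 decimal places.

0.798

Var(S+L) = 14.2² + 20.3² + 2·[14.2·20.3·0.32] = 613.73 + 184.486 = 798.216.
With uncorrelated errors the cross-covariances are all true-score covariance, so they carry over unchanged; only the diagonal terms shrink to ρᵢσᵢ².
True-score variance = [14.2²·0.65 + 20.3²·0.78] + 184.486 = 452.496 + 184.486 = 636.983.
Reliability = 636.983 / 798.216 = 0.798.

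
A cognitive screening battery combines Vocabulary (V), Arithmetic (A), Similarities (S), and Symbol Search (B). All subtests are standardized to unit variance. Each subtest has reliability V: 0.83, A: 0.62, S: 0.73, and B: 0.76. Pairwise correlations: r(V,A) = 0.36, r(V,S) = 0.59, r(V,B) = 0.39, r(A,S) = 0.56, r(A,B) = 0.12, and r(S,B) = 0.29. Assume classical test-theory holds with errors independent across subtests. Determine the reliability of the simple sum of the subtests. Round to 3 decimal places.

Var(V+A+S+B) = 4 + 2·[0.36 + 0.59 + 0.39 + 0.56 + 0.12 + 0.29] = 4 + 4.62 = 8.62.
Under uncorrelated errors the observed covariances equal the true-score covariances, so only the own-variance terms attenuate.
True-score variance = [0.83 + 0.62 + 0.73 + 0.76] + 4.62 = 2.94 + 4.62 = 7.56.
Reliability = 7.56 / 8.62 = 0.877.

0.877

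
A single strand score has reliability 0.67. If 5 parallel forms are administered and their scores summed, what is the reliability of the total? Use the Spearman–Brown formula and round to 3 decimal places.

0.910

ρ_k = kρ / (1 + (k−1)ρ) = 5·0.67 / (1 + 4·0.67) = 3.350 / 3.680 = 0.910.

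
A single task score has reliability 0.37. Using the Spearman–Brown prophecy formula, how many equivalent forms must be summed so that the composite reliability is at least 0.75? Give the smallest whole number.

6

k ≥ ρ*(1−ρ₁)/(ρ₁(1−ρ*)) = 0.75·0.63 / (0.37·0.25) = 5.108.
Smallest integer k = 6.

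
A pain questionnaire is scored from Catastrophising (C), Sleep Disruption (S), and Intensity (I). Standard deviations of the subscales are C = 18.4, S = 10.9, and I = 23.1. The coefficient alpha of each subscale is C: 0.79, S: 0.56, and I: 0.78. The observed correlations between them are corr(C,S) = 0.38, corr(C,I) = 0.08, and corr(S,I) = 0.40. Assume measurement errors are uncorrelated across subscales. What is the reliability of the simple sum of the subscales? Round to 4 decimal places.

0.8296

Var(C+S+I) = 18.4² + 10.9² + 23.1² + 2·[18.4·10.9·0.38 + 18.4·23.1·0.08 + 10.9·23.1·0.40] = 990.98 + 421.864 = 1412.84.
With uncorrelated errors the cross-covariances are all true-score covariance, so they carry over unchanged; only the diagonal terms shrink to ρᵢσᵢ².
True-score variance = [18.4²·0.79 + 10.9²·0.56 + 23.1²·0.78] + 421.864 = 750.212 + 421.864 = 1172.08.
Reliability = 1172.08 / 1412.84 = 0.8296.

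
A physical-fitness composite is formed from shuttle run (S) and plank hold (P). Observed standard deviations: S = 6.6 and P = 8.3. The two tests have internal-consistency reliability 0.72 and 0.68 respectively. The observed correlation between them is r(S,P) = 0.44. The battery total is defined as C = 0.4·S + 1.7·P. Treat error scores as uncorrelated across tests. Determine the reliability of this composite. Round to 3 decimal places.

0.725

Var(C) = 0.4²·6.6² + 1.7²·8.3² + 2·[0.68·6.6·8.3·0.44] = 206.062 + 32.7804 = 238.842.
Under uncorrelated errors the observed covariances equal the true-score covariances, so only the own-variance terms attenuate.
True-score variance = [0.4²·6.6²·0.72 + 1.7²·8.3²·0.68] + 32.7804 = 140.401 + 32.7804 = 173.181.
Reliability = 173.181 / 238.842 = 0.725.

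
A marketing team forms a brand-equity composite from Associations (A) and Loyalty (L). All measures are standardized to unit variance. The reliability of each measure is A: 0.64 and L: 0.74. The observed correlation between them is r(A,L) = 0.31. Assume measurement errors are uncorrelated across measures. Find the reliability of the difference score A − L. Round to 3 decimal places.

Var(A−L) = 1 + 1 − 2·0.31 = 2 − 0.62 = 1.38.
With uncorrelated errors the cross-covariances are all true-score covariance, so they carry over unchanged; only the diagonal terms shrink to ρᵢσᵢ².
True-score variance = [0.64 + 0.74] − 0.62 = 1.38 − 0.62 = 0.76.
Reliability = 0.76 / 1.38 = 0.551.

0.551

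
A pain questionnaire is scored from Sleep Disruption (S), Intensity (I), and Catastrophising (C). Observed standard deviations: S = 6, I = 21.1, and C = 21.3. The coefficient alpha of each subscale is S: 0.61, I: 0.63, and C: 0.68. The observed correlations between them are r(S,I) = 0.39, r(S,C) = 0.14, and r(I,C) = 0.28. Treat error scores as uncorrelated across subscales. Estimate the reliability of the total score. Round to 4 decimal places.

Var(S+I+C) = 6² + 21.1² + 21.3² + 2·[6·21.1·0.39 + 6·21.3·0.14 + 21.1·21.3·0.28] = 934.9 + 386.213 = 1321.11.
Under uncorrelated errors the observed covariances equal the true-score covariances, so only the own-variance terms attenuate.
True-score variance = [6²·0.61 + 21.1²·0.63 + 21.3²·0.68] + 386.213 = 610.952 + 386.213 = 997.164.
Reliability = 997.164 / 1321.11 = 0.7548.

0.7548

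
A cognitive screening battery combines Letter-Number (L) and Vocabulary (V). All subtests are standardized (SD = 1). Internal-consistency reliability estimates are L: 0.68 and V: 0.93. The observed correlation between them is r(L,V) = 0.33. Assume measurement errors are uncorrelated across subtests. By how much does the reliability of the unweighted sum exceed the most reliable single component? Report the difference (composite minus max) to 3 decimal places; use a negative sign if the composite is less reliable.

Var(sum) = 2 + 0.66 = 2.66; true-score variance = 1.61 + 0.66 = 2.27; composite reliability = 0.8534.
Max component reliability = 0.9300.
Difference = 0.8534 − 0.9300 = -0.077.

-0.077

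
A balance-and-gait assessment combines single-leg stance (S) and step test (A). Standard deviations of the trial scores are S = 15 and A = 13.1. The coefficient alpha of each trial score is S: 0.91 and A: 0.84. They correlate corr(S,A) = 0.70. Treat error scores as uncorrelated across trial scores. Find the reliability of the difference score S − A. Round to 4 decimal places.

Var(S−A) = 15² + 13.1² − 2·15·13.1·0.70 = 396.61 − 275.1 = 121.51.
Because errors are independent across components, Cov(Tᵢ,Tⱼ) = Cov(Xᵢ,Xⱼ); the off-diagonal part of the true-score variance is the same as above.
True-score variance = [15²·0.91 + 13.1²·0.84] − 275.1 = 348.902 − 275.1 = 73.8024.
Reliability = 73.8024 / 121.51 = 0.6074.

0.6074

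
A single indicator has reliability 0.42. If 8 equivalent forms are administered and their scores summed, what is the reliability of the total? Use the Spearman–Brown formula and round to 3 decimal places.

ρ_k = kρ / (1 + (k−1)ρ) = 8·0.42 / (1 + 7·0.42) = 3.360 / 3.940 = 0.853.

0.853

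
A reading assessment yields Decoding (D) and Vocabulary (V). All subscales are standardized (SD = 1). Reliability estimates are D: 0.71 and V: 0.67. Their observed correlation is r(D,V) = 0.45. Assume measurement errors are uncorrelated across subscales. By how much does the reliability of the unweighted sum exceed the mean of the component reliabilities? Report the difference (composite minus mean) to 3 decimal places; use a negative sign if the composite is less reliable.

Var(sum) = 2 + 0.9 = 2.9; true-score variance = 1.38 + 0.9 = 2.28; composite reliability = 0.7862.
Mean component reliability = 0.6900.
Difference = 0.7862 − 0.6900 = 0.096.

0.096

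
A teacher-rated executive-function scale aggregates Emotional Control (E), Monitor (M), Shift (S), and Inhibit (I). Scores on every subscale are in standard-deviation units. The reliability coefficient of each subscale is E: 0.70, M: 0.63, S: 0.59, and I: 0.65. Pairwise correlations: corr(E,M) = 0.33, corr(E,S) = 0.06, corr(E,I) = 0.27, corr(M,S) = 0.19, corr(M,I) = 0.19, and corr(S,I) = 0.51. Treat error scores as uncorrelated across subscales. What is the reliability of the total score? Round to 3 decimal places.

0.799

Var(E+M+S+I) = 4 + 2·[0.33 + 0.06 + 0.27 + 0.19 + 0.19 + 0.51] = 4 + 3.1 = 7.1.
Because errors are independent across components, Cov(Tᵢ,Tⱼ) = Cov(Xᵢ,Xⱼ); the off-diagonal part of the true-score variance is the same as above.
True-score variance = [0.70 + 0.63 + 0.59 + 0.65] + 3.1 = 2.57 + 3.1 = 5.67.
Reliability = 5.67 / 7.1 = 0.799.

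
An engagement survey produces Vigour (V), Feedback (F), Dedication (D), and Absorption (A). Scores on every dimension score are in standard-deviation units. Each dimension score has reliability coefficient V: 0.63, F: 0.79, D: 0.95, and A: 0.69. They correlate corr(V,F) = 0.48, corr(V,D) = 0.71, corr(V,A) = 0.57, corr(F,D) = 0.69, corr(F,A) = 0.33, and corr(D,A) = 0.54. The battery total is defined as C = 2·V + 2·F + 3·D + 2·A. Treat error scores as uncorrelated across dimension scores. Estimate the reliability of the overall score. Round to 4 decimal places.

0.9275

Var(C) = 2² + 2² + 3² + 2² + 2·[4·0.48 + 6·0.71 + 4·0.57 + 6·0.69 + 4·0.33 + 6·0.54] = 21 + 34.32 = 55.32.
With uncorrelated errors the cross-covariances are all true-score covariance, so they carry over unchanged; only the diagonal terms shrink to ρᵢσᵢ².
True-score variance = [2²·0.63 + 2²·0.79 + 3²·0.95 + 2²·0.69] + 34.32 = 16.99 + 34.32 = 51.31.
Reliability = 51.31 / 55.32 = 0.9275.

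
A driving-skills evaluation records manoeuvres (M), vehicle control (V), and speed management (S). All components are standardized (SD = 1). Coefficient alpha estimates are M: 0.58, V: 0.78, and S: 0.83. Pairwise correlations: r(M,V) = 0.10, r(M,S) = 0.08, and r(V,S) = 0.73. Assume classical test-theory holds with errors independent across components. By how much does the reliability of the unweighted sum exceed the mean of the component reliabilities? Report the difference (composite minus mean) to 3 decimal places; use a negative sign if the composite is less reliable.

Var(sum) = 3 + 1.82 = 4.82; true-score variance = 2.19 + 1.82 = 4.01; composite reliability = 0.8320.
Mean component reliability = 0.7300.
Difference = 0.8320 − 0.7300 = 0.102.

0.102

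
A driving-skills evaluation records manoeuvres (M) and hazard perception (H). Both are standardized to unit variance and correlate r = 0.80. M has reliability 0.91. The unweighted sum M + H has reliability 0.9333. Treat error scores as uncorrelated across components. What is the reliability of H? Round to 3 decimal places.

Var(M+H) = 2 + 2·0.80 = 3.600.
True-score variance = ρ_M + ρ_H + 2·0.80, so 0.9333 = (0.91 + ρ_H + 1.60) / 3.600.
ρ_H = 0.9333·3.600 − 0.91 − 1.60 = 0.850.

0.850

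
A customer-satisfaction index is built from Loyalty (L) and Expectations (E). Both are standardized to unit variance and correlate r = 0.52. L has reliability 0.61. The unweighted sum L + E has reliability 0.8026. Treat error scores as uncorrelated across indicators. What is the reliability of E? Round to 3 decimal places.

Var(L+E) = 2 + 2·0.52 = 3.040.
True-score variance = ρ_L + ρ_E + 2·0.52, so 0.8026 = (0.61 + ρ_E + 1.04) / 3.040.
ρ_E = 0.8026·3.040 − 0.61 − 1.04 = 0.790.

0.790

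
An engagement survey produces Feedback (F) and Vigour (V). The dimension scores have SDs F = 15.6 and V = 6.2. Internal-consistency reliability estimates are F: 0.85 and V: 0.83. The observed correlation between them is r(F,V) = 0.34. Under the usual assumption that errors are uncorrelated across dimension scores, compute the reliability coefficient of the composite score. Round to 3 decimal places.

Var(F+V) = 15.6² + 6.2² + 2·[15.6·6.2·0.34] = 281.8 + 65.7696 = 347.57.
Because errors are independent across components, Cov(Tᵢ,Tⱼ) = Cov(Xᵢ,Xⱼ); the off-diagonal part of the true-score variance is the same as above.
True-score variance = [15.6²·0.85 + 6.2²·0.83] + 65.7696 = 238.761 + 65.7696 = 304.531.
Reliability = 304.531 / 347.57 = 0.876.

0.876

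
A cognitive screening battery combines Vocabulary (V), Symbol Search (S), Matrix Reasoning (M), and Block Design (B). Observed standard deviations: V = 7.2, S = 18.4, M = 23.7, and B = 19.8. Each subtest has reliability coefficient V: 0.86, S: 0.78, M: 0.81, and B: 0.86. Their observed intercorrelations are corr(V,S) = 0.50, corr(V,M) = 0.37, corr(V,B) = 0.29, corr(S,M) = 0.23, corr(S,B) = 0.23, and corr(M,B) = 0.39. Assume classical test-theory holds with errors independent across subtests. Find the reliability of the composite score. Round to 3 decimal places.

Var(V+S+M+B) = 7.2² + 18.4² + 23.7² + 19.8² + 2·[7.2·18.4·0.50 + 7.2·23.7·0.37 + 7.2·19.8·0.29 + 18.4·23.7·0.23 + 18.4·19.8·0.23 + 23.7·19.8·0.39] = 1344.13 + 1075.65 = 2419.78.
With uncorrelated errors the cross-covariances are all true-score covariance, so they carry over unchanged; only the diagonal terms shrink to ρᵢσᵢ².
True-score variance = [7.2²·0.86 + 18.4²·0.78 + 23.7²·0.81 + 19.8²·0.86] + 1075.65 = 1100.78 + 1075.65 = 2176.43.
Reliability = 2176.43 / 2419.78 = 0.899.

0.899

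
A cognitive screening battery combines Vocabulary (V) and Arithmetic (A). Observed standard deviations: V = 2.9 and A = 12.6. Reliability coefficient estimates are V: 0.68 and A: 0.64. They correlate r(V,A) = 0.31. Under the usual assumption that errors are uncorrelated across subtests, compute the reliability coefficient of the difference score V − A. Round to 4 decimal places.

Var(V−A) = 2.9² + 12.6² − 2·2.9·12.6·0.31 = 167.17 − 22.6548 = 144.515.
With uncorrelated errors the cross-covariances are all true-score covariance, so they carry over unchanged; only the diagonal terms shrink to ρᵢσᵢ².
True-score variance = [2.9²·0.68 + 12.6²·0.64] − 22.6548 = 107.325 − 22.6548 = 84.6704.
Reliability = 84.6704 / 144.515 = 0.5859.

0.5859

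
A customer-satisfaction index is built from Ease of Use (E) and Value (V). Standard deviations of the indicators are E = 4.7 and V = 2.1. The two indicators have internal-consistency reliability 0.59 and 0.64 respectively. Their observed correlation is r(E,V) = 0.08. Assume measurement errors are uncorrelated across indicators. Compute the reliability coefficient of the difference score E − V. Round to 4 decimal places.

Var(E−V) = 4.7² + 2.1² − 2·4.7·2.1·0.08 = 26.5 − 1.5792 = 24.9208.
Because errors are independent across components, Cov(Tᵢ,Tⱼ) = Cov(Xᵢ,Xⱼ); the off-diagonal part of the true-score variance is the same as above.
True-score variance = [4.7²·0.59 + 2.1²·0.64] − 1.5792 = 15.8555 − 1.5792 = 14.2763.
Reliability = 14.2763 / 24.9208 = 0.5729.

0.5729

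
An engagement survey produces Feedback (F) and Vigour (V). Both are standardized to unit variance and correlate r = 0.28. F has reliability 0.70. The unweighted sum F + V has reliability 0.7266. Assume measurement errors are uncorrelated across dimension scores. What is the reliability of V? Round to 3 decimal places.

0.600

Var(F+V) = 2 + 2·0.28 = 2.560.
True-score variance = ρ_F + ρ_V + 2·0.28, so 0.7266 = (0.70 + ρ_V + 0.56) / 2.560.
ρ_V = 0.7266·2.560 − 0.70 − 0.56 = 0.600.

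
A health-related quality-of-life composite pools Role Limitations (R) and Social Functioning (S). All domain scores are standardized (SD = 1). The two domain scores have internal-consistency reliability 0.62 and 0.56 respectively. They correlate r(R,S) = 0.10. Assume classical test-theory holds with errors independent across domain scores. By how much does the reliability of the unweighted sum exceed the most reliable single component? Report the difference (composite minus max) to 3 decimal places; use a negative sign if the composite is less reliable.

0.007

Var(sum) = 2 + 0.2 = 2.2; true-score variance = 1.18 + 0.2 = 1.38; composite reliability = 0.6273.
Max component reliability = 0.6200.
Difference = 0.6273 − 0.6200 = 0.007.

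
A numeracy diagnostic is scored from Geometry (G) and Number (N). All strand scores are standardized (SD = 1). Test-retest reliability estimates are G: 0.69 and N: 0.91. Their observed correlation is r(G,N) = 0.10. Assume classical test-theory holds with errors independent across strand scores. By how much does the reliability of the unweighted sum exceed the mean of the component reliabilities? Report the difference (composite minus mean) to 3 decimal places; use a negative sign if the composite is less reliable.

0.018

Var(sum) = 2 + 0.2 = 2.2; true-score variance = 1.6 + 0.2 = 1.8; composite reliability = 0.8182.
Mean component reliability = 0.8000.
Difference = 0.8182 − 0.8000 = 0.018.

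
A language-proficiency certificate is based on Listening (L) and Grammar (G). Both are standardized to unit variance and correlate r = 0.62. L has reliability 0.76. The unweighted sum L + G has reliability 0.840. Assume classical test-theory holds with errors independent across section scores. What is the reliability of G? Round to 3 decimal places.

0.722

Var(L+G) = 2 + 2·0.62 = 3.240.
True-score variance = ρ_L + ρ_G + 2·0.62, so 0.840 = (0.76 + ρ_G + 1.24) / 3.240.
ρ_G = 0.840·3.240 − 0.76 − 1.24 = 0.722.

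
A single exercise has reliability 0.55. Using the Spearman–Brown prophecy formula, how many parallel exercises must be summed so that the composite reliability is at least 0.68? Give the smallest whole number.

2

k ≥ ρ*(1−ρ₁)/(ρ₁(1−ρ*)) = 0.68·0.45 / (0.55·0.32) = 1.739.
Smallest integer k = 2.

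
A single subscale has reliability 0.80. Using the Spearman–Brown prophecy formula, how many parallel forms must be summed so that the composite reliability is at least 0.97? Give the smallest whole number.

9

k ≥ ρ*(1−ρ₁)/(ρ₁(1−ρ*)) = 0.97·0.20 / (0.80·0.03) = 8.083.
Smallest integer k = 9.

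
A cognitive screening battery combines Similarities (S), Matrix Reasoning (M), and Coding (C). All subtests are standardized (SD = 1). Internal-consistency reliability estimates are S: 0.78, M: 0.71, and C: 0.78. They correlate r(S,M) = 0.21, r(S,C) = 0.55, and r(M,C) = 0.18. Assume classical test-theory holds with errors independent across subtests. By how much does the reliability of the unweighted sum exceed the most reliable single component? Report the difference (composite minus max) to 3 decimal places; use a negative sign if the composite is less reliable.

0.070

Var(sum) = 3 + 1.88 = 4.88; true-score variance = 2.27 + 1.88 = 4.15; composite reliability = 0.8504.
Max component reliability = 0.7800.
Difference = 0.8504 − 0.7800 = 0.070.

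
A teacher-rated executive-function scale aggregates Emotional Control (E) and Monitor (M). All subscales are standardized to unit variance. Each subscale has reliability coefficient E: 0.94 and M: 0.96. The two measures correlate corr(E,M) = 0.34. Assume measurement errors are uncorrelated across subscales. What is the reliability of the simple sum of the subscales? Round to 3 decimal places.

Var(E+M) = 2 + 2·[0.34] = 2 + 0.68 = 2.68.
Because errors are independent across components, Cov(Tᵢ,Tⱼ) = Cov(Xᵢ,Xⱼ); the off-diagonal part of the true-score variance is the same as above.
True-score variance = [0.94 + 0.96] + 0.68 = 1.9 + 0.68 = 2.58.
Reliability = 2.58 / 2.68 = 0.963.

0.963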